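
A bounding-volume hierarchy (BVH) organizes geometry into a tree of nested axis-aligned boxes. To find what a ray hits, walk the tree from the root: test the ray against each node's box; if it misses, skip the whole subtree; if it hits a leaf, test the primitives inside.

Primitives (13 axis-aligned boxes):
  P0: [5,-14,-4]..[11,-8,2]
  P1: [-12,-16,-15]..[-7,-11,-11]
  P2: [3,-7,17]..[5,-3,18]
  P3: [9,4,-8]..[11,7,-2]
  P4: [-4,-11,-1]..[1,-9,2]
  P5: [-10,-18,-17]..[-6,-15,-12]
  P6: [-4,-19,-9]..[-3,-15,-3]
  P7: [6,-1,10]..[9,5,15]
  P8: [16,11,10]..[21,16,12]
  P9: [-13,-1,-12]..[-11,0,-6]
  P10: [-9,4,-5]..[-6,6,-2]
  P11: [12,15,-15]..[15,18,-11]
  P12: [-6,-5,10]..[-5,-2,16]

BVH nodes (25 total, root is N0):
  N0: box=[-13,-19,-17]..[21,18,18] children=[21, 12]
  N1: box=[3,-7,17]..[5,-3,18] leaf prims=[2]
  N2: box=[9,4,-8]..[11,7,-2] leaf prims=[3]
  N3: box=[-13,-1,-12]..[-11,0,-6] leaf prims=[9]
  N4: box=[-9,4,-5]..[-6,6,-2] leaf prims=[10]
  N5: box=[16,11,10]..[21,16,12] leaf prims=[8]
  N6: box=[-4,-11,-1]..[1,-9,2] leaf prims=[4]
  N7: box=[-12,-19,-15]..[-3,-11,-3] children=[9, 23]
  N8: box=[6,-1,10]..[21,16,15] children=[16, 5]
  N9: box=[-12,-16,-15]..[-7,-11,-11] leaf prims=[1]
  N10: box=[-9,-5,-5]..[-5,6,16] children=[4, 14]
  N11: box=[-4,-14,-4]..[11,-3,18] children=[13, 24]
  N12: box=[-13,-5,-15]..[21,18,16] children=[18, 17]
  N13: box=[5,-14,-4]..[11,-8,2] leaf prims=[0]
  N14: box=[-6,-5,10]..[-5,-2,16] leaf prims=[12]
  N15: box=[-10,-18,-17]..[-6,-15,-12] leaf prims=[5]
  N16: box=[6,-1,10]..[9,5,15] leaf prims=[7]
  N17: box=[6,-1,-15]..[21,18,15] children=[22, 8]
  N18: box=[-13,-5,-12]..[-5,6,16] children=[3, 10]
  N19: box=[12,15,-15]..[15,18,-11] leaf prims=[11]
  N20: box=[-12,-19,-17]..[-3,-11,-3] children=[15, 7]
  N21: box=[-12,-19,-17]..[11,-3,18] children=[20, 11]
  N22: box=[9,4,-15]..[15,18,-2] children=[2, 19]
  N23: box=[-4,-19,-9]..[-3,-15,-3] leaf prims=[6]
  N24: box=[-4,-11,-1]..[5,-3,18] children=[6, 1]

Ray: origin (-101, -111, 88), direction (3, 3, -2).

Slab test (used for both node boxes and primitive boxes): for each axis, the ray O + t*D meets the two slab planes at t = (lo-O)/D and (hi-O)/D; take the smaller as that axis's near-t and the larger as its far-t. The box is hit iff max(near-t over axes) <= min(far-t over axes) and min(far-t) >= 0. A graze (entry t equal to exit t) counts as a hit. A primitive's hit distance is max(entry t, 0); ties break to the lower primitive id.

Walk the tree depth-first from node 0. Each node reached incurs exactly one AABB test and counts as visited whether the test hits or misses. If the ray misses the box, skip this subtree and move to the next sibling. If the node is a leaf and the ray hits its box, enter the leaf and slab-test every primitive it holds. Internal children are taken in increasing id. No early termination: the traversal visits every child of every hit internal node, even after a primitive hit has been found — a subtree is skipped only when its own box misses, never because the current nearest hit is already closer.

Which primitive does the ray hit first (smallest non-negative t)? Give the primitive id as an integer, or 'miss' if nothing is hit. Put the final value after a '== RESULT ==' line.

Trace the traversal:
N0 x:[88/3,122/3] y:[92/3,43] z:[35,105/2] -> hit [35,122/3], descend [12, 21]
  N12 x:[88/3,122/3] y:[106/3,43] z:[36,103/2] -> hit [36,122/3], descend [17, 18]
    N17 x:[107/3,122/3] y:[110/3,43] z:[73/2,103/2] -> hit [110/3,122/3], descend [8, 22]
      N8 x:[107/3,122/3] y:[110/3,127/3] z:[73/2,39] -> hit [110/3,39], descend [5, 16]
        N5 x:[39,122/3] y:[122/3,127/3] z:[38,39] -> miss, prune
        N16 x:[107/3,110/3] y:[110/3,116/3] z:[73/2,39] -> hit [110/3,110/3] leaf, test {P7@t=110/3}
      N22 x:[110/3,116/3] y:[115/3,43] z:[45,103/2] -> miss, prune
    N18 x:[88/3,32] y:[106/3,39] z:[36,50] -> miss, prune
  N21 x:[89/3,112/3] y:[92/3,36] z:[35,105/2] -> hit [35,36], descend [11, 20]
    N11 x:[97/3,112/3] y:[97/3,36] z:[35,46] -> hit [35,36], descend [13, 24]
      N13 x:[106/3,112/3] y:[97/3,103/3] z:[43,46] -> miss, prune
      N24 x:[97/3,106/3] y:[100/3,36] z:[35,89/2] -> hit [35,106/3], descend [1, 6]
        N1 x:[104/3,106/3] y:[104/3,36] z:[35,71/2] -> hit [35,106/3] leaf, test {P2@t=35}
        N6 x:[97/3,34] y:[100/3,34] z:[43,89/2] -> miss, prune
    N20 x:[89/3,98/3] y:[92/3,100/3] z:[91/2,105/2] -> miss, prune

15 AABB tests over nodes [0, 12, 17, 8, 5, 16, 22, 18, 21, 11, 13, 24, 1, 6, 20]; 2 leaves entered; closest P2.

== RESULT ==
2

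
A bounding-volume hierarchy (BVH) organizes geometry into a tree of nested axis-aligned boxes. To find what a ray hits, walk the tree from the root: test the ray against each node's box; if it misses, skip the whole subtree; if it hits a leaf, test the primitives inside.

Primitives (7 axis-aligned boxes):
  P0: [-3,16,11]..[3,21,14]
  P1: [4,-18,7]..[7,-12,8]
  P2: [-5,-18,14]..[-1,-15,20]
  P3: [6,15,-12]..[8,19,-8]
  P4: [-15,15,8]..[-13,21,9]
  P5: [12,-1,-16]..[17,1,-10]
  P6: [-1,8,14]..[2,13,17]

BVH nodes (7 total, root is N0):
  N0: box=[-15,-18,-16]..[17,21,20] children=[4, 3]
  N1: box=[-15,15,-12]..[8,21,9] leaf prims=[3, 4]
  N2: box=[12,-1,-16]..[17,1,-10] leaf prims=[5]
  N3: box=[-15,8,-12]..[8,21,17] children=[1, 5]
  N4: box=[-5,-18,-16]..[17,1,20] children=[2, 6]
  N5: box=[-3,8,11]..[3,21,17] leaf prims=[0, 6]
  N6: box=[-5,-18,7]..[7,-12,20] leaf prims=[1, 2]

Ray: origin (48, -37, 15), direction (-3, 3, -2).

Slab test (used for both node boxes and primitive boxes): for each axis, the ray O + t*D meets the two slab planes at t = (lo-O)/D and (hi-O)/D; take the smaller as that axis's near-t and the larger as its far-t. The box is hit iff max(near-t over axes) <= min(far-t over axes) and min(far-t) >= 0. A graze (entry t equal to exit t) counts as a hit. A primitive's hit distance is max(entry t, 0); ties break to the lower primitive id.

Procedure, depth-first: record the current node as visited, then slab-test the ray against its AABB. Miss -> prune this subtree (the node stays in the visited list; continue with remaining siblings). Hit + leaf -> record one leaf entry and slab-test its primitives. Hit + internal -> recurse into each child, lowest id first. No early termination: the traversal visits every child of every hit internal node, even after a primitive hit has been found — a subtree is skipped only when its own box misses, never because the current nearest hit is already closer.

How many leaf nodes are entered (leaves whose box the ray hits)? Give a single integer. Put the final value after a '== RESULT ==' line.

Walk:
N0 x:[31/3,21] y:[19/3,58/3] z:[-5/2,31/2] -> hit [31/3,31/2], descend [3, 4]
  N3 x:[40/3,21] y:[15,58/3] z:[-1,27/2] -> miss, prune
  N4 x:[31/3,53/3] y:[19/3,38/3] z:[-5/2,31/2] -> hit [31/3,38/3], descend [2, 6]
    N2 x:[31/3,12] y:[12,38/3] z:[25/2,31/2] -> miss, prune
    N6 x:[41/3,53/3] y:[19/3,25/3] z:[-5/2,4] -> miss, prune

5 AABB tests over nodes [0, 3, 4, 2, 6]; 0 leaves entered; closest miss.

== RESULT ==
0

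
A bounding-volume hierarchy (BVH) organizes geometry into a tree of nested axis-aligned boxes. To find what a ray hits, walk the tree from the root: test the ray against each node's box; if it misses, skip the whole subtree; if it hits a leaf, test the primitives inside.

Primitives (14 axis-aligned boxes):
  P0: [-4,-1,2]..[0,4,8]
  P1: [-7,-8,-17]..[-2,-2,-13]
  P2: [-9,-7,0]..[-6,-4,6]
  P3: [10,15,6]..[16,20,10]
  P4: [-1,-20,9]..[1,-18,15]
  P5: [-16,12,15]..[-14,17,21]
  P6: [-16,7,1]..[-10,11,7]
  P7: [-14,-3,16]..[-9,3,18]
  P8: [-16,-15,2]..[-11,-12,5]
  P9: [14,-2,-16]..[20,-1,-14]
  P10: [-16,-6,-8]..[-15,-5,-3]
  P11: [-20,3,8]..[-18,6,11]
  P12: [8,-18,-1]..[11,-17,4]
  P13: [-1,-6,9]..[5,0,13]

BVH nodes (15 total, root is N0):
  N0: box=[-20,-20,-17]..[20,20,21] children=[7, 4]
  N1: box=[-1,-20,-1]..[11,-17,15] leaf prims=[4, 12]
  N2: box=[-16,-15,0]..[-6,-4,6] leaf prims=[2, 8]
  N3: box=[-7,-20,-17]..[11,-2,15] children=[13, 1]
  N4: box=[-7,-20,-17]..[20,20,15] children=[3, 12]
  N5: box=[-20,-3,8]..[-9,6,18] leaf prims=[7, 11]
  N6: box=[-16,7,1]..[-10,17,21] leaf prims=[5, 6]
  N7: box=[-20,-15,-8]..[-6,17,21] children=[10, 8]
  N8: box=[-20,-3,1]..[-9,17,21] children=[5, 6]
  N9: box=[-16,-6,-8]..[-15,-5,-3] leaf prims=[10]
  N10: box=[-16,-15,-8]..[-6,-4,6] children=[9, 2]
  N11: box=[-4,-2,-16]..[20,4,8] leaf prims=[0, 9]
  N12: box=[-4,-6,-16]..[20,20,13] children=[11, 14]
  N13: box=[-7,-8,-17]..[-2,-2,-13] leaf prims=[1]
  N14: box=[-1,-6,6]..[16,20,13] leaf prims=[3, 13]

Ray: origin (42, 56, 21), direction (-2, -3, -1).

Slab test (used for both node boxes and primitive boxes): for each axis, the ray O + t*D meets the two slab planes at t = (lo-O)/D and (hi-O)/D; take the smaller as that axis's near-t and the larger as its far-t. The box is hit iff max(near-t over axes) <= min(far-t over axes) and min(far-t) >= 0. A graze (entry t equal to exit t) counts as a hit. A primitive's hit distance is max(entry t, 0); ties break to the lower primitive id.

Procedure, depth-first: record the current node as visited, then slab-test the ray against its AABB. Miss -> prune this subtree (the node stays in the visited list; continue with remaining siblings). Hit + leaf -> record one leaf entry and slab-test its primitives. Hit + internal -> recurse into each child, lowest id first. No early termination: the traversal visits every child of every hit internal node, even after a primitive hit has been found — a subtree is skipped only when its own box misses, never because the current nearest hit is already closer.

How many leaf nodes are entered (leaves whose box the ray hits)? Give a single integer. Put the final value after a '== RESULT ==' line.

Walk:
N0 x:[11,31] y:[12,76/3] z:[0,38] -> hit [12,76/3], descend [4, 7]
  N4 x:[11,49/2] y:[12,76/3] z:[6,38] -> hit [12,49/2], descend [3, 12]
    N3 x:[31/2,49/2] y:[58/3,76/3] z:[6,38] -> hit [58/3,49/2], descend [1, 13]
      N1 x:[31/2,43/2] y:[73/3,76/3] z:[6,22] -> miss, prune
      N13 x:[22,49/2] y:[58/3,64/3] z:[34,38] -> miss, prune
    N12 x:[11,23] y:[12,62/3] z:[8,37] -> hit [12,62/3], descend [11, 14]
      N11 x:[11,23] y:[52/3,58/3] z:[13,37] -> hit [52/3,58/3] leaf, test {P0(miss), P9(miss)}
      N14 x:[13,43/2] y:[12,62/3] z:[8,15] -> hit [13,15] leaf, test {P3@t=13, P13(miss)}
  N7 x:[24,31] y:[13,71/3] z:[0,29] -> miss, prune

9 AABB tests over nodes [0, 4, 3, 1, 13, 12, 11, 14, 7]; 2 leaves entered; closest P3.

== RESULT ==
2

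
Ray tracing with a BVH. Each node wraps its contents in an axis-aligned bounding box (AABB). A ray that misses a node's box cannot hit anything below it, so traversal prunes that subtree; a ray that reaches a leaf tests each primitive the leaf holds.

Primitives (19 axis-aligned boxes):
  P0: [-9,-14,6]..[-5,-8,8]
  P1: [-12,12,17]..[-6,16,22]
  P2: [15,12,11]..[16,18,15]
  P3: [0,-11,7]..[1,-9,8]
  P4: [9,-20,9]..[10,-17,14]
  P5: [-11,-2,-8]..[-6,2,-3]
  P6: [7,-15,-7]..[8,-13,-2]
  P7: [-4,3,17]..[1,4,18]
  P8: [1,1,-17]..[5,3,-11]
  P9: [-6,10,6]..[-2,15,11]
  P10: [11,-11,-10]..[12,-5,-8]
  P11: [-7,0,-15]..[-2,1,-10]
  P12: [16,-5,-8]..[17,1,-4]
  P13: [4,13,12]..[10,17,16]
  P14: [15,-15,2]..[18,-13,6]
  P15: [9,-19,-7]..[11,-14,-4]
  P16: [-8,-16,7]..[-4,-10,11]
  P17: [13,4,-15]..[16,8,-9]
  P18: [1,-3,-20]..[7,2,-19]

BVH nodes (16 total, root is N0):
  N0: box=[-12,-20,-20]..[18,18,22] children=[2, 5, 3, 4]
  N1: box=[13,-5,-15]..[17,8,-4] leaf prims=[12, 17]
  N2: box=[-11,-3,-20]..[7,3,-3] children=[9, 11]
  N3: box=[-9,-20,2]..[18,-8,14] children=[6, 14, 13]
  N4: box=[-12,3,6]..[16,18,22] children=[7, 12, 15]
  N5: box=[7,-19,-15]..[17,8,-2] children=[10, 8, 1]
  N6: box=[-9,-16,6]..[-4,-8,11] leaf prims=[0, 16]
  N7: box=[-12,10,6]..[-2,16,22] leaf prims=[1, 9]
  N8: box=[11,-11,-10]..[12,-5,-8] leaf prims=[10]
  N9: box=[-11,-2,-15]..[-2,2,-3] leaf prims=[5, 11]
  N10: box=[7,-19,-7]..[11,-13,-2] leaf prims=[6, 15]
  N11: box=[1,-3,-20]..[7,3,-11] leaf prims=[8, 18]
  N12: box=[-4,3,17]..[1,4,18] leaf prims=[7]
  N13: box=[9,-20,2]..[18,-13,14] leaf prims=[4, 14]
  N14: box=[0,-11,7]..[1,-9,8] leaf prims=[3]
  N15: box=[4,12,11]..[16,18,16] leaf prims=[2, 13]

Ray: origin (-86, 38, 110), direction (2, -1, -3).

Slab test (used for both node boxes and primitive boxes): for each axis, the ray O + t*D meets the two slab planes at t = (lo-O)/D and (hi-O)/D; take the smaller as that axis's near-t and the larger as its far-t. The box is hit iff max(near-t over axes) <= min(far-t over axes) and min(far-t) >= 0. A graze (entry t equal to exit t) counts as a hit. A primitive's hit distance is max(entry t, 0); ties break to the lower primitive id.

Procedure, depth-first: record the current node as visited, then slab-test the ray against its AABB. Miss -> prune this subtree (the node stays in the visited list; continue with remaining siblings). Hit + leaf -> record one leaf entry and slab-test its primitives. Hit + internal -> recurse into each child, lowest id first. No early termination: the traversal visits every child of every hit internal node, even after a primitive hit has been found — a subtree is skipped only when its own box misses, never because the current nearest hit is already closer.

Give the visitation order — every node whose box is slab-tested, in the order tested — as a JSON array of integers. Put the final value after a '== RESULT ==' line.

Traverse from the root:
N0 x:[37,52] y:[20,58] z:[88/3,130/3] -> hit [37,130/3], descend [2, 3, 4, 5]
  N2 x:[75/2,93/2] y:[35,41] z:[113/3,130/3] -> hit [113/3,41], descend [9, 11]
    N9 x:[75/2,42] y:[36,40] z:[113/3,125/3] -> hit [113/3,40] leaf, test {P5@t=113/3, P11(miss)}
    N11 x:[87/2,93/2] y:[35,41] z:[121/3,130/3] -> miss, prune
  N3 x:[77/2,52] y:[46,58] z:[32,36] -> miss, prune
  N4 x:[37,51] y:[20,35] z:[88/3,104/3] -> miss, prune
  N5 x:[93/2,103/2] y:[30,57] z:[112/3,125/3] -> miss, prune

order=[0, 2, 9, 11, 3, 4, 5]  |boxes|=7  |leaves|=1  hit=P5

== RESULT ==
[0, 2, 9, 11, 3, 4, 5]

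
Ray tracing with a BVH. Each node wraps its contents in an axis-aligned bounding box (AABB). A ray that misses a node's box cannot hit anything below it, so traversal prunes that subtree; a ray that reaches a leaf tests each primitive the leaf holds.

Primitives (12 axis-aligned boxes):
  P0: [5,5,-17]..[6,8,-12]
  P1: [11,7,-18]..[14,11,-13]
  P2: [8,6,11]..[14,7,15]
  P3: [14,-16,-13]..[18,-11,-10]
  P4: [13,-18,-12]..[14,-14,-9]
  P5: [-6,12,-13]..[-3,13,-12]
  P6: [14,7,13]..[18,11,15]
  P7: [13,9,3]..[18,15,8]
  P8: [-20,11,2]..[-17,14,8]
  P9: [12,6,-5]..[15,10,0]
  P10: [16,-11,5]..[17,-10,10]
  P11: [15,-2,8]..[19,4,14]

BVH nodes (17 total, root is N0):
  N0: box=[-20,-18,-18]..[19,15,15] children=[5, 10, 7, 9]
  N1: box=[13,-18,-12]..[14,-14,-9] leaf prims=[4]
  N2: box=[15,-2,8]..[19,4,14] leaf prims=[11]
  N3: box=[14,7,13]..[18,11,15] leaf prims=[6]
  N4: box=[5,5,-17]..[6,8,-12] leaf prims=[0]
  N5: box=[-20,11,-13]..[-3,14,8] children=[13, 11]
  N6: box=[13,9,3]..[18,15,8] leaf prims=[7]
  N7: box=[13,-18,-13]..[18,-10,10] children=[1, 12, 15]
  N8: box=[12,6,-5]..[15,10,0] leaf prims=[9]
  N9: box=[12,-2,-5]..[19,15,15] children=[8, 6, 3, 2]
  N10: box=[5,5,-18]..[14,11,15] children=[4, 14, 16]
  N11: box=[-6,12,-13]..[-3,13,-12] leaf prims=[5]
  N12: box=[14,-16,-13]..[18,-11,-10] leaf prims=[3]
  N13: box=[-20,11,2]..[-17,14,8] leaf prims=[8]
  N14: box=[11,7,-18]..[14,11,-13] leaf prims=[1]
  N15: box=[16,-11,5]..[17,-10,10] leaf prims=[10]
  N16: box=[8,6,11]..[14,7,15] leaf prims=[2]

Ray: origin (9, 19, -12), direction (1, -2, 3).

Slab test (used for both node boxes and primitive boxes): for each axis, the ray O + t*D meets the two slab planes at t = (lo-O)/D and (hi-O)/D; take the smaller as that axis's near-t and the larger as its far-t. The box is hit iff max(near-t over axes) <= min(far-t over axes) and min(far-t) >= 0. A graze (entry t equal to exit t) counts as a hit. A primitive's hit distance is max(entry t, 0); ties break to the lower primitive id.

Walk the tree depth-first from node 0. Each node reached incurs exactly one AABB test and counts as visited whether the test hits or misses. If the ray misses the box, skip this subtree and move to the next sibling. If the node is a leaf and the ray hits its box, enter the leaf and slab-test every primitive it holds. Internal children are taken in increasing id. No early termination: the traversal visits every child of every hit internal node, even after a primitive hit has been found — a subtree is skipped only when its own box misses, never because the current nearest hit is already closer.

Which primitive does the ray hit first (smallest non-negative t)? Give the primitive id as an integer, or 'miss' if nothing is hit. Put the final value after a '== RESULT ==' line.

Traverse from the root:
N0 x:[-29,10] y:[2,37/2] z:[-2,9] -> hit [2,9], descend [5, 7, 9, 10]
  N5 x:[-29,-12] y:[5/2,4] z:[-1/3,20/3] -> miss, prune
  N7 x:[4,9] y:[29/2,37/2] z:[-1/3,22/3] -> miss, prune
  N9 x:[3,10] y:[2,21/2] z:[7/3,9] -> hit [3,9], descend [2, 3, 6, 8]
    N2 x:[6,10] y:[15/2,21/2] z:[20/3,26/3] -> hit [15/2,26/3] leaf, test {P11@t=15/2}
    N3 x:[5,9] y:[4,6] z:[25/3,9] -> miss, prune
    N6 x:[4,9] y:[2,5] z:[5,20/3] -> hit [5,5] leaf, test {P7@t=5}
    N8 x:[3,6] y:[9/2,13/2] z:[7/3,4] -> miss, prune
  N10 x:[-4,5] y:[4,7] z:[-2,9] -> hit [4,5], descend [4, 14, 16]
    N4 x:[-4,-3] y:[11/2,7] z:[-5/3,0] -> miss, prune
    N14 x:[2,5] y:[4,6] z:[-2,-1/3] -> miss, prune
    N16 x:[-1,5] y:[6,13/2] z:[23/3,9] -> miss, prune

12 AABB tests over nodes [0, 5, 7, 9, 2, 3, 6, 8, 10, 4, 14, 16]; 2 leaves entered; closest P7.

== RESULT ==
7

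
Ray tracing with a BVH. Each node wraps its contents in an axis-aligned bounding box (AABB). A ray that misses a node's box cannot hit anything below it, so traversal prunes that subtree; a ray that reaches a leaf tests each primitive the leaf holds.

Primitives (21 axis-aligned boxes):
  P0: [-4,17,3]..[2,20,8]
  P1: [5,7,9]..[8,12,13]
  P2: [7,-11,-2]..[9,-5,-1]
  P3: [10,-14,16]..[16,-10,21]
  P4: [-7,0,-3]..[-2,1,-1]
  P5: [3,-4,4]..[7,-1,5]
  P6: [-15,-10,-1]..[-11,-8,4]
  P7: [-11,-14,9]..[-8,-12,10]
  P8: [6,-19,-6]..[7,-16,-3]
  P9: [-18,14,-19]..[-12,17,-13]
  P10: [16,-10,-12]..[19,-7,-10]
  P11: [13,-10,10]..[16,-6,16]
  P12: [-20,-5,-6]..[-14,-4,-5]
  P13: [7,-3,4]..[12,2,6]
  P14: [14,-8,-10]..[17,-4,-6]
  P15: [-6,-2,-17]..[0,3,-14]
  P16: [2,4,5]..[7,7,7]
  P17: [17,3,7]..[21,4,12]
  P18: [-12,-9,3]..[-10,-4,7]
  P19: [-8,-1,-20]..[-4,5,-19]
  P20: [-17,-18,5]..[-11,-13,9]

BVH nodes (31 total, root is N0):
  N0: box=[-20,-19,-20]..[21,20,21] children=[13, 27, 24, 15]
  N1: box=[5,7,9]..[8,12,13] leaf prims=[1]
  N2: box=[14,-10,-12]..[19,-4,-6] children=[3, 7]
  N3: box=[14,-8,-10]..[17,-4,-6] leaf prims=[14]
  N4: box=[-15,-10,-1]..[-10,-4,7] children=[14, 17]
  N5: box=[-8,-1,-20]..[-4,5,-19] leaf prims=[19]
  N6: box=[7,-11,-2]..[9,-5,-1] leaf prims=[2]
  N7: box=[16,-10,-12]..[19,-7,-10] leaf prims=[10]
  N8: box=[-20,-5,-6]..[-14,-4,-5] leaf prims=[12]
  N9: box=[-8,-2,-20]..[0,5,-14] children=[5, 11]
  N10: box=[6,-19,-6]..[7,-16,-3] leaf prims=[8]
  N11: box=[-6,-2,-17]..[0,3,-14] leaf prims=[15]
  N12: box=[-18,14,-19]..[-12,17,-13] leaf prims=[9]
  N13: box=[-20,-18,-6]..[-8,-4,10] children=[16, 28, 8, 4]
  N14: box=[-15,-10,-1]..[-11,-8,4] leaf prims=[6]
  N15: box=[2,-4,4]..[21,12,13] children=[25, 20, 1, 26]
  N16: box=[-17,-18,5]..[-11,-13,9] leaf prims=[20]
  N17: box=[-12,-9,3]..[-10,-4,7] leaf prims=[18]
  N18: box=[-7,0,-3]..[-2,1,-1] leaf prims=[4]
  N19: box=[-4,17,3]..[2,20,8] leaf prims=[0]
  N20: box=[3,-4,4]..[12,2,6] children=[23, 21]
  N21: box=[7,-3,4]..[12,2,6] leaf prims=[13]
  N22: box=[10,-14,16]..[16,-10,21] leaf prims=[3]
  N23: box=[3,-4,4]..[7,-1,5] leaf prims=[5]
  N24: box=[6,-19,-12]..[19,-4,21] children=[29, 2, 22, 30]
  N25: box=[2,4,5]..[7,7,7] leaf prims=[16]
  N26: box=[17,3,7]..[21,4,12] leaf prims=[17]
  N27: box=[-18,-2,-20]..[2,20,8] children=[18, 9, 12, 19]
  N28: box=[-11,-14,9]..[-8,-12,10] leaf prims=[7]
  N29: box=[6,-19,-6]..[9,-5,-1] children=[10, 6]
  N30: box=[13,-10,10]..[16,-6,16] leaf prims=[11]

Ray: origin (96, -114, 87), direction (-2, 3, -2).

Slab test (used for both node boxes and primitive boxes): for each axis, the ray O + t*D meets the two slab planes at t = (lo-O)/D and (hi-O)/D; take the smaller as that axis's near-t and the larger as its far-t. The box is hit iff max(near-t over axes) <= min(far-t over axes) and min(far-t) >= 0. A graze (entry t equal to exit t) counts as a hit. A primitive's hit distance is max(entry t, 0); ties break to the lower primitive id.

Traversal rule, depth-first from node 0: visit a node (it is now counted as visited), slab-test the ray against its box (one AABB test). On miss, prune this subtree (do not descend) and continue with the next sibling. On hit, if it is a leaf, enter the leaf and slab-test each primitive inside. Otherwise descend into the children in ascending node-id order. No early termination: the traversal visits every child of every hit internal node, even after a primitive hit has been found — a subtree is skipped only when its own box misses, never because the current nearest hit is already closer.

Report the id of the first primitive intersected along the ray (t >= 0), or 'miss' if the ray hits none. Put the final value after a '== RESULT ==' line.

Trace the traversal:
N0 x:[75/2,58] y:[95/3,134/3] z:[33,107/2] -> hit [75/2,134/3], descend [13, 15, 24, 27]
  N13 x:[52,58] y:[32,110/3] z:[77/2,93/2] -> miss, prune
  N15 x:[75/2,47] y:[110/3,42] z:[37,83/2] -> hit [75/2,83/2], descend [1, 20, 25, 26]
    N1 x:[44,91/2] y:[121/3,42] z:[37,39] -> miss, prune
    N20 x:[42,93/2] y:[110/3,116/3] z:[81/2,83/2] -> miss, prune
    N25 x:[89/2,47] y:[118/3,121/3] z:[40,41] -> miss, prune
    N26 x:[75/2,79/2] y:[39,118/3] z:[75/2,40] -> hit [39,118/3] leaf, test {P17@t=39}
  N24 x:[77/2,45] y:[95/3,110/3] z:[33,99/2] -> miss, prune
  N27 x:[47,57] y:[112/3,134/3] z:[79/2,107/2] -> miss, prune

Visited [0, 13, 15, 1, 20, 25, 26, 24, 27]. Tests: 9 box, 1 leaf. Nearest: P17.

== RESULT ==
17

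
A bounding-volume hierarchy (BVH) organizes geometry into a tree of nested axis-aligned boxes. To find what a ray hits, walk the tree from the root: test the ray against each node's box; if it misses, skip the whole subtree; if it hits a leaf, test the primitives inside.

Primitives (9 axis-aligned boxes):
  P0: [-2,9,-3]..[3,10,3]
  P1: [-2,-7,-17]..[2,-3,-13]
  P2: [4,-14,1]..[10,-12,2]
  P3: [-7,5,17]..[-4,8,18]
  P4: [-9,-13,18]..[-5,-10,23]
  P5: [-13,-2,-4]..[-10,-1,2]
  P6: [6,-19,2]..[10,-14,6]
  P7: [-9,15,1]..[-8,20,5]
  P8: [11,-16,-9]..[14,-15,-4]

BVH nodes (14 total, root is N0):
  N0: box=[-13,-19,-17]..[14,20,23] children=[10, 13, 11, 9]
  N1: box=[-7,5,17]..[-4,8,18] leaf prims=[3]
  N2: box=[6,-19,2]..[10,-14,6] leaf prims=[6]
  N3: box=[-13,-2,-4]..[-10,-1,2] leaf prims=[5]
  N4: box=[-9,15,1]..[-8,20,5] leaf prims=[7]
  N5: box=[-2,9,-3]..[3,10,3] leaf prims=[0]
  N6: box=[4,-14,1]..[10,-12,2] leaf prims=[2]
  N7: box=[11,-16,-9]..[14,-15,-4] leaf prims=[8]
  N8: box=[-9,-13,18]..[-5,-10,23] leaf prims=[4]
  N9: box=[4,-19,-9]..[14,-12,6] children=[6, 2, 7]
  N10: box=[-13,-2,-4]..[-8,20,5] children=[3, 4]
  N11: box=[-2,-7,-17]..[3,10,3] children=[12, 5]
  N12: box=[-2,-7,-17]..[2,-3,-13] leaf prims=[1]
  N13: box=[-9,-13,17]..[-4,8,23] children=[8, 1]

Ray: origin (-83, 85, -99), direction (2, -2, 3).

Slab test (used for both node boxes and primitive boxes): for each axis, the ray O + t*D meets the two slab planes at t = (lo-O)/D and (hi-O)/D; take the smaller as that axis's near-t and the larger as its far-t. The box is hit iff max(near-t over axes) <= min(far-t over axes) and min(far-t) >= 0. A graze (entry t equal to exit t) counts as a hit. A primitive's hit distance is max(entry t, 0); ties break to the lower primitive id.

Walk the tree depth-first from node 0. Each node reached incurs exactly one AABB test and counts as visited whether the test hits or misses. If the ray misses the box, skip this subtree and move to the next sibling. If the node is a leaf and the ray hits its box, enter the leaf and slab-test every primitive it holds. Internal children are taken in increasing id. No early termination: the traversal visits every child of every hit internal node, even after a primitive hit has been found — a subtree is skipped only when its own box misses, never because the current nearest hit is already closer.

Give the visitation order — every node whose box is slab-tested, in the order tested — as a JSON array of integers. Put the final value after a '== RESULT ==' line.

Walk:
N0 x:[35,97/2] y:[65/2,52] z:[82/3,122/3] -> hit [35,122/3], descend [9, 10, 11, 13]
  N9 x:[87/2,97/2] y:[97/2,52] z:[30,35] -> miss, prune
  N10 x:[35,75/2] y:[65/2,87/2] z:[95/3,104/3] -> miss, prune
  N11 x:[81/2,43] y:[75/2,46] z:[82/3,34] -> miss, prune
  N13 x:[37,79/2] y:[77/2,49] z:[116/3,122/3] -> hit [116/3,79/2], descend [1, 8]
    N1 x:[38,79/2] y:[77/2,40] z:[116/3,39] -> hit [116/3,39] leaf, test {P3@t=116/3}
    N8 x:[37,39] y:[95/2,49] z:[39,122/3] -> miss, prune

Visited [0, 9, 10, 11, 13, 1, 8]. Tests: 7 box, 1 leaf. Nearest: P3.

== RESULT ==
[0, 9, 10, 11, 13, 1, 8]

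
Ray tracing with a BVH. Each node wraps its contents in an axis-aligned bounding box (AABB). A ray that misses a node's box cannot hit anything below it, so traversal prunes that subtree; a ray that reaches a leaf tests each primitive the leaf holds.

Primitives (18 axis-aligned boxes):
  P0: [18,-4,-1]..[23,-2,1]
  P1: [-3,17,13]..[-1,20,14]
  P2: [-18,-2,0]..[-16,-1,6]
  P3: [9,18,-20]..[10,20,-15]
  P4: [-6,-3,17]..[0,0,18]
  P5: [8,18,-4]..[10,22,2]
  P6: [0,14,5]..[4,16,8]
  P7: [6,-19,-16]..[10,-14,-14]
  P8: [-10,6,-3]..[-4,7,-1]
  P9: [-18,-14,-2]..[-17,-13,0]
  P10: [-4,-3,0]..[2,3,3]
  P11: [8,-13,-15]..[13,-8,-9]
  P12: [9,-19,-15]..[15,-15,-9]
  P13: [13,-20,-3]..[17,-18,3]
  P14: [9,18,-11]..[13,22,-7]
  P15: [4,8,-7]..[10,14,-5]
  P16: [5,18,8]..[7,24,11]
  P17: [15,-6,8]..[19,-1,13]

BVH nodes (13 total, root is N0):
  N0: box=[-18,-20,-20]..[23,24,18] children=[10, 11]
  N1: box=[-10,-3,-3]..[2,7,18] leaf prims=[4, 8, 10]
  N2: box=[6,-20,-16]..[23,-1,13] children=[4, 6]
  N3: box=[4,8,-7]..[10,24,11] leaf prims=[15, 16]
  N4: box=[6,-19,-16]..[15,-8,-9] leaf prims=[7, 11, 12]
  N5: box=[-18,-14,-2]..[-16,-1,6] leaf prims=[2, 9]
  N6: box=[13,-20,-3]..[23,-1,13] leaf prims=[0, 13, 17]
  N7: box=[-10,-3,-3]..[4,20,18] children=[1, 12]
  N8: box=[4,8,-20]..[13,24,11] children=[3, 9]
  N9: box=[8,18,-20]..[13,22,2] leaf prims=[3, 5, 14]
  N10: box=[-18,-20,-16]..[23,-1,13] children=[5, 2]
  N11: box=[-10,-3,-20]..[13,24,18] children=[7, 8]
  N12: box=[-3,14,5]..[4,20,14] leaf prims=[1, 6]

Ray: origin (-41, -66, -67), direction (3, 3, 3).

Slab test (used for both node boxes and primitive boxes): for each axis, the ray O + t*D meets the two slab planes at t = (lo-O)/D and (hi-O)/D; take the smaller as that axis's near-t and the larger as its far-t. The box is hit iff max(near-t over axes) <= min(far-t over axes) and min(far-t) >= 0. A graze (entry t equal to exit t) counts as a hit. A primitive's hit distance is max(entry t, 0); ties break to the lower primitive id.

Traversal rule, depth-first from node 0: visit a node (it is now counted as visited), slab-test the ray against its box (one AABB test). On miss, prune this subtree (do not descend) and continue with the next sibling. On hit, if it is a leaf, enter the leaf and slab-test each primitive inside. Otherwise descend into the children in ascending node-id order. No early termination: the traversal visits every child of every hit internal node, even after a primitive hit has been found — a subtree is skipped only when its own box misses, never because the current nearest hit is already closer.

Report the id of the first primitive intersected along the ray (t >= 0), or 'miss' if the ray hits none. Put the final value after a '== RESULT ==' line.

Walk:
N0 x:[23/3,64/3] y:[46/3,30] z:[47/3,85/3] -> hit [47/3,64/3], descend [10, 11]
  N10 x:[23/3,64/3] y:[46/3,65/3] z:[17,80/3] -> hit [17,64/3], descend [2, 5]
    N2 x:[47/3,64/3] y:[46/3,65/3] z:[17,80/3] -> hit [17,64/3], descend [4, 6]
      N4 x:[47/3,56/3] y:[47/3,58/3] z:[17,58/3] -> hit [17,56/3] leaf, test {P7@t=17, P11@t=53/3, P12(miss)}
      N6 x:[18,64/3] y:[46/3,65/3] z:[64/3,80/3] -> hit [64/3,64/3] leaf, test {P0(miss), P13(miss), P17(miss)}
    N5 x:[23/3,25/3] y:[52/3,65/3] z:[65/3,73/3] -> miss, prune
  N11 x:[31/3,18] y:[21,30] z:[47/3,85/3] -> miss, prune

order=[0, 10, 2, 4, 6, 5, 11]  |boxes|=7  |leaves|=2  hit=P7

== RESULT ==
7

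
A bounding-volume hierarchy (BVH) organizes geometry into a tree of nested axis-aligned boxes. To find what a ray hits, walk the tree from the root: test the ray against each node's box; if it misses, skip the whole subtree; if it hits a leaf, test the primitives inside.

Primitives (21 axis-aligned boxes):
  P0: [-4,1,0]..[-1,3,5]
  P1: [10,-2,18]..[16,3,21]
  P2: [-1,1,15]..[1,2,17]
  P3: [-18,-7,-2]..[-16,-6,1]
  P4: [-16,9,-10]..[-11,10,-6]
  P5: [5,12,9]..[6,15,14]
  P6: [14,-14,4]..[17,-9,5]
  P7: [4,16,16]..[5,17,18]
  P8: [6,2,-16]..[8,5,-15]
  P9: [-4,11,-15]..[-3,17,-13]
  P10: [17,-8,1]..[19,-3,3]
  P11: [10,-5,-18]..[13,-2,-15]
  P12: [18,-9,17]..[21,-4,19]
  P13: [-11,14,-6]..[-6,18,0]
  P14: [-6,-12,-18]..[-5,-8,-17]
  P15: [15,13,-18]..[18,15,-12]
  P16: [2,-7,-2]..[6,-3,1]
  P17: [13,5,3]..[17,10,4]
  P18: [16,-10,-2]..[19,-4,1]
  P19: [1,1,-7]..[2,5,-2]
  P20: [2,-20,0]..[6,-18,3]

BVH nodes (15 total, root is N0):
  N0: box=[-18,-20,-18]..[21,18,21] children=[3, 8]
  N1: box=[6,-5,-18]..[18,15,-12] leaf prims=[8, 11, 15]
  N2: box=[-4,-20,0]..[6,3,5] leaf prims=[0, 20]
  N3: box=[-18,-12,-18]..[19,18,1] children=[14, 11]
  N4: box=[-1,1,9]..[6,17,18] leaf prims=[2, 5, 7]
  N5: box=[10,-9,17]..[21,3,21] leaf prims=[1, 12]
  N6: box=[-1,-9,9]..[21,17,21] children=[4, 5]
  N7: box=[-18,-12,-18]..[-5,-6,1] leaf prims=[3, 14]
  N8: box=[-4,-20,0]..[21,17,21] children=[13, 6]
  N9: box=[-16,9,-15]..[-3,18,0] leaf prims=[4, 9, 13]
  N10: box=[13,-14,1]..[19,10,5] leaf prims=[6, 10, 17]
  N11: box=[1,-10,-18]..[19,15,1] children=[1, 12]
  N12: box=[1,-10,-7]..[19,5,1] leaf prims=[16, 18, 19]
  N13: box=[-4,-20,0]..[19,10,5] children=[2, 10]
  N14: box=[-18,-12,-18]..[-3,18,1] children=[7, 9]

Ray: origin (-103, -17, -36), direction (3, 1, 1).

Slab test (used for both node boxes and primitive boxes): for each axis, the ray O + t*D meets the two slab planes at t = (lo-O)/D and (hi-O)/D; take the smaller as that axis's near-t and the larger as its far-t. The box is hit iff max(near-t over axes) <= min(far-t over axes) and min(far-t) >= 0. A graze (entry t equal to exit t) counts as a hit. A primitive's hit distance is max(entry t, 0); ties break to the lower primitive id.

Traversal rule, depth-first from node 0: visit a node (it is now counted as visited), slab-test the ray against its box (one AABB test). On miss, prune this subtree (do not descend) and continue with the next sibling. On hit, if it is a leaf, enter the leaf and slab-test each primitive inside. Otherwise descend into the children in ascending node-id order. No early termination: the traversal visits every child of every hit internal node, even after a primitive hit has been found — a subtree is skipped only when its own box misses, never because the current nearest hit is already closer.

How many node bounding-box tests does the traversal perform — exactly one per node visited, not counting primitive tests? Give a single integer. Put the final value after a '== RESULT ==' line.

Traverse from the root:
N0 x:[85/3,124/3] y:[-3,35] z:[18,57] -> hit [85/3,35], descend [3, 8]
  N3 x:[85/3,122/3] y:[5,35] z:[18,37] -> hit [85/3,35], descend [11, 14]
    N11 x:[104/3,122/3] y:[7,32] z:[18,37] -> miss, prune
    N14 x:[85/3,100/3] y:[5,35] z:[18,37] -> hit [85/3,100/3], descend [7, 9]
      N7 x:[85/3,98/3] y:[5,11] z:[18,37] -> miss, prune
      N9 x:[29,100/3] y:[26,35] z:[21,36] -> hit [29,100/3] leaf, test {P4(miss), P9(miss), P13@t=31}
  N8 x:[33,124/3] y:[-3,34] z:[36,57] -> miss, prune

Visited [0, 3, 11, 14, 7, 9, 8]. Tests: 7 box, 1 leaf. Nearest: P13.

== RESULT ==
7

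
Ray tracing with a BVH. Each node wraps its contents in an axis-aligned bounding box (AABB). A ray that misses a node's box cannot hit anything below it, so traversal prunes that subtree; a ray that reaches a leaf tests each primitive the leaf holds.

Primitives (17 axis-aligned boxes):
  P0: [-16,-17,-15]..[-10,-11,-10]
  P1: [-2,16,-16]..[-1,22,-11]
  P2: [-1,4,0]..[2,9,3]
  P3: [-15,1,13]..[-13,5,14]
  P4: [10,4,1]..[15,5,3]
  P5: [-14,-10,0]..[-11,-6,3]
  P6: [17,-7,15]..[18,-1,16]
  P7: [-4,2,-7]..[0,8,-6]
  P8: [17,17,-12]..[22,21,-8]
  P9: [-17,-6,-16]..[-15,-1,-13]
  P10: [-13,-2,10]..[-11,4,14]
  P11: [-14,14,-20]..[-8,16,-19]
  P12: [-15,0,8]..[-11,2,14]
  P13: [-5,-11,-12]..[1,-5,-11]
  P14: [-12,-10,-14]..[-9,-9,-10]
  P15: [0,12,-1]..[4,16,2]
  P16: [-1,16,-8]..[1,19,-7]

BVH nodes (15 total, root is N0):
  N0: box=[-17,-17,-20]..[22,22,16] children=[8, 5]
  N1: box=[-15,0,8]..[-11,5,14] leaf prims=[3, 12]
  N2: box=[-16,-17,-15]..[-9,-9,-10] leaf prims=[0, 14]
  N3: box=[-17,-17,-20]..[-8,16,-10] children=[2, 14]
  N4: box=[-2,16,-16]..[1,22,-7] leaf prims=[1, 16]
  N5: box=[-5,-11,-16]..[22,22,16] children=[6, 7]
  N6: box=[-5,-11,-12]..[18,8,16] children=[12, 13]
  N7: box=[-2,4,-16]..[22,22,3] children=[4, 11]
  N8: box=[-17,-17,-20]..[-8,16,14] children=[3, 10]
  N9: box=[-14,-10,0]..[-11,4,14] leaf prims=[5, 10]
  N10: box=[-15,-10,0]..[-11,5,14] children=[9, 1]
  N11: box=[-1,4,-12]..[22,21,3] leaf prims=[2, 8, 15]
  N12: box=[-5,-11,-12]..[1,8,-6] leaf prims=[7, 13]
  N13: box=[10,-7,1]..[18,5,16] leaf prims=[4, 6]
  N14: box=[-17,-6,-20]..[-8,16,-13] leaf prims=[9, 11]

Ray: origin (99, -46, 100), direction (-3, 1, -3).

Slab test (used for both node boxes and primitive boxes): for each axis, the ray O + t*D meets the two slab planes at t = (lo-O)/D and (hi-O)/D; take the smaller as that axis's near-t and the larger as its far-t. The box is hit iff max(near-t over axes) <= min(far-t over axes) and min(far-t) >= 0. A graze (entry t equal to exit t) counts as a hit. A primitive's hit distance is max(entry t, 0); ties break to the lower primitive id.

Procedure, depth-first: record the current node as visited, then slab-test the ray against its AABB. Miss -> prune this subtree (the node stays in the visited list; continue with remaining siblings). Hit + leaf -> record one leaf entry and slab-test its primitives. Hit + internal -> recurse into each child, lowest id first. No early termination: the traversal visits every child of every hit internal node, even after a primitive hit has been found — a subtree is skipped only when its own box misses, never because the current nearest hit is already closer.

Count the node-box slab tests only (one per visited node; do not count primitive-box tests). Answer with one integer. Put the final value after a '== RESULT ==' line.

Traverse from the root:
N0 x:[77/3,116/3] y:[29,68] z:[28,40] -> hit [29,116/3], descend [5, 8]
  N5 x:[77/3,104/3] y:[35,68] z:[28,116/3] -> miss, prune
  N8 x:[107/3,116/3] y:[29,62] z:[86/3,40] -> hit [107/3,116/3], descend [3, 10]
    N3 x:[107/3,116/3] y:[29,62] z:[110/3,40] -> hit [110/3,116/3], descend [2, 14]
      N2 x:[36,115/3] y:[29,37] z:[110/3,115/3] -> hit [110/3,37] leaf, test {P0(miss), P14@t=110/3}
      N14 x:[107/3,116/3] y:[40,62] z:[113/3,40] -> miss, prune
    N10 x:[110/3,38] y:[36,51] z:[86/3,100/3] -> miss, prune

7 AABB tests over nodes [0, 5, 8, 3, 2, 14, 10]; 1 leaf entered; closest P14.

== RESULT ==
7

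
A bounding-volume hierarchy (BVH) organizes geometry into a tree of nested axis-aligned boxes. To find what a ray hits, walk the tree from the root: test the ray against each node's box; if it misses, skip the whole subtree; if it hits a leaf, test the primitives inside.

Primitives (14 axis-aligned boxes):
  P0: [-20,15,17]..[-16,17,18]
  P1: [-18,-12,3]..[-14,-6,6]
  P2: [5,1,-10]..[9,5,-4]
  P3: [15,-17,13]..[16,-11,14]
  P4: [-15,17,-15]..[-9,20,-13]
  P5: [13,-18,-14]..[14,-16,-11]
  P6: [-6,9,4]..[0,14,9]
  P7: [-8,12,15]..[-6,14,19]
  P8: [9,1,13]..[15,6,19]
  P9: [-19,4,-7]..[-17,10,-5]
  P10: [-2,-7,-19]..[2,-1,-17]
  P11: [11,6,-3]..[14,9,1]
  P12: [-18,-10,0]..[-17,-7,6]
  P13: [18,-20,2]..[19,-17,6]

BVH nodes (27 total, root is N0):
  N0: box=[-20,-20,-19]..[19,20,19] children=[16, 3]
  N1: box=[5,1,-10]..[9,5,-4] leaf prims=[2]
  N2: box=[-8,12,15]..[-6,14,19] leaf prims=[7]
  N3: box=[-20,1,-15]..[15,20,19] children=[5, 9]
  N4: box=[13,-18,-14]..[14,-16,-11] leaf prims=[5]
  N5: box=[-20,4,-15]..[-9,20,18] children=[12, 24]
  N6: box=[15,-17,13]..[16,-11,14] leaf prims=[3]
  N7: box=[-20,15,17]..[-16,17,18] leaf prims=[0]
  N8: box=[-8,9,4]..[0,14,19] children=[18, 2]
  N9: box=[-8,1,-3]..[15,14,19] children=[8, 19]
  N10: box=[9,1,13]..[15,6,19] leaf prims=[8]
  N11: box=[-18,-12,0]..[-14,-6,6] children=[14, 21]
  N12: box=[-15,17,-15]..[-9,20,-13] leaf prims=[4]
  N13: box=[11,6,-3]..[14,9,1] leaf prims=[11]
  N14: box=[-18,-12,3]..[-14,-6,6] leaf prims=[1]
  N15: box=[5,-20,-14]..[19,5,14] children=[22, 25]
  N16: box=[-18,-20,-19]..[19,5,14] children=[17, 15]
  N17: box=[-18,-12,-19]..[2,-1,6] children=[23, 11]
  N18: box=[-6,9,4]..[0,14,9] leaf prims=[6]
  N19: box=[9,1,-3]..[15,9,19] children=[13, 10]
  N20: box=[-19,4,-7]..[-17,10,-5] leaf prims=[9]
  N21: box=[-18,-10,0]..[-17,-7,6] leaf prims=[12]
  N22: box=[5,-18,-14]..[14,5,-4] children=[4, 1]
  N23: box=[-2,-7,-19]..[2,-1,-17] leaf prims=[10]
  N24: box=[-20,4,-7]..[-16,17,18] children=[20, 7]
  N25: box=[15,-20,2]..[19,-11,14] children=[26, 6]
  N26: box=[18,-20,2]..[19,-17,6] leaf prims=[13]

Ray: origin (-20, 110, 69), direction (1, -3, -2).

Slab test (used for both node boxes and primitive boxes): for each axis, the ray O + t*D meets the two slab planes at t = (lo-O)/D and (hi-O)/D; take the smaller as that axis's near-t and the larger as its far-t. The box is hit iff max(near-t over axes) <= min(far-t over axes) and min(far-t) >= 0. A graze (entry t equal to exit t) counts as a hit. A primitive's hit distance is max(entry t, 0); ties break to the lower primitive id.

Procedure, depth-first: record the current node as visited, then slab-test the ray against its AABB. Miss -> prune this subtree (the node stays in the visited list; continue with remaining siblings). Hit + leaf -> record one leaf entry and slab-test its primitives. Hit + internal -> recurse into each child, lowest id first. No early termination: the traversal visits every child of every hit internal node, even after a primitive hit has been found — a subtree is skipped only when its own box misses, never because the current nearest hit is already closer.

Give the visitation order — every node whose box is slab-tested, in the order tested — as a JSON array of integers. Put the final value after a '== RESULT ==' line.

Traverse from the root:
N0 x:[0,39] y:[30,130/3] z:[25,44] -> hit [30,39], descend [3, 16]
  N3 x:[0,35] y:[30,109/3] z:[25,42] -> hit [30,35], descend [5, 9]
    N5 x:[0,11] y:[30,106/3] z:[51/2,42] -> miss, prune
    N9 x:[12,35] y:[32,109/3] z:[25,36] -> hit [32,35], descend [8, 19]
      N8 x:[12,20] y:[32,101/3] z:[25,65/2] -> miss, prune
      N19 x:[29,35] y:[101/3,109/3] z:[25,36] -> hit [101/3,35], descend [10, 13]
        N10 x:[29,35] y:[104/3,109/3] z:[25,28] -> miss, prune
        N13 x:[31,34] y:[101/3,104/3] z:[34,36] -> hit [34,34] leaf, test {P11@t=34}
  N16 x:[2,39] y:[35,130/3] z:[55/2,44] -> hit [35,39], descend [15, 17]
    N15 x:[25,39] y:[35,130/3] z:[55/2,83/2] -> hit [35,39], descend [22, 25]
      N22 x:[25,34] y:[35,128/3] z:[73/2,83/2] -> miss, prune
      N25 x:[35,39] y:[121/3,130/3] z:[55/2,67/2] -> miss, prune
    N17 x:[2,22] y:[37,122/3] z:[63/2,44] -> miss, prune

13 AABB tests over nodes [0, 3, 5, 9, 8, 19, 10, 13, 16, 15, 22, 25, 17]; 1 leaf entered; closest P11.

== RESULT ==
[0, 3, 5, 9, 8, 19, 10, 13, 16, 15, 22, 25, 17]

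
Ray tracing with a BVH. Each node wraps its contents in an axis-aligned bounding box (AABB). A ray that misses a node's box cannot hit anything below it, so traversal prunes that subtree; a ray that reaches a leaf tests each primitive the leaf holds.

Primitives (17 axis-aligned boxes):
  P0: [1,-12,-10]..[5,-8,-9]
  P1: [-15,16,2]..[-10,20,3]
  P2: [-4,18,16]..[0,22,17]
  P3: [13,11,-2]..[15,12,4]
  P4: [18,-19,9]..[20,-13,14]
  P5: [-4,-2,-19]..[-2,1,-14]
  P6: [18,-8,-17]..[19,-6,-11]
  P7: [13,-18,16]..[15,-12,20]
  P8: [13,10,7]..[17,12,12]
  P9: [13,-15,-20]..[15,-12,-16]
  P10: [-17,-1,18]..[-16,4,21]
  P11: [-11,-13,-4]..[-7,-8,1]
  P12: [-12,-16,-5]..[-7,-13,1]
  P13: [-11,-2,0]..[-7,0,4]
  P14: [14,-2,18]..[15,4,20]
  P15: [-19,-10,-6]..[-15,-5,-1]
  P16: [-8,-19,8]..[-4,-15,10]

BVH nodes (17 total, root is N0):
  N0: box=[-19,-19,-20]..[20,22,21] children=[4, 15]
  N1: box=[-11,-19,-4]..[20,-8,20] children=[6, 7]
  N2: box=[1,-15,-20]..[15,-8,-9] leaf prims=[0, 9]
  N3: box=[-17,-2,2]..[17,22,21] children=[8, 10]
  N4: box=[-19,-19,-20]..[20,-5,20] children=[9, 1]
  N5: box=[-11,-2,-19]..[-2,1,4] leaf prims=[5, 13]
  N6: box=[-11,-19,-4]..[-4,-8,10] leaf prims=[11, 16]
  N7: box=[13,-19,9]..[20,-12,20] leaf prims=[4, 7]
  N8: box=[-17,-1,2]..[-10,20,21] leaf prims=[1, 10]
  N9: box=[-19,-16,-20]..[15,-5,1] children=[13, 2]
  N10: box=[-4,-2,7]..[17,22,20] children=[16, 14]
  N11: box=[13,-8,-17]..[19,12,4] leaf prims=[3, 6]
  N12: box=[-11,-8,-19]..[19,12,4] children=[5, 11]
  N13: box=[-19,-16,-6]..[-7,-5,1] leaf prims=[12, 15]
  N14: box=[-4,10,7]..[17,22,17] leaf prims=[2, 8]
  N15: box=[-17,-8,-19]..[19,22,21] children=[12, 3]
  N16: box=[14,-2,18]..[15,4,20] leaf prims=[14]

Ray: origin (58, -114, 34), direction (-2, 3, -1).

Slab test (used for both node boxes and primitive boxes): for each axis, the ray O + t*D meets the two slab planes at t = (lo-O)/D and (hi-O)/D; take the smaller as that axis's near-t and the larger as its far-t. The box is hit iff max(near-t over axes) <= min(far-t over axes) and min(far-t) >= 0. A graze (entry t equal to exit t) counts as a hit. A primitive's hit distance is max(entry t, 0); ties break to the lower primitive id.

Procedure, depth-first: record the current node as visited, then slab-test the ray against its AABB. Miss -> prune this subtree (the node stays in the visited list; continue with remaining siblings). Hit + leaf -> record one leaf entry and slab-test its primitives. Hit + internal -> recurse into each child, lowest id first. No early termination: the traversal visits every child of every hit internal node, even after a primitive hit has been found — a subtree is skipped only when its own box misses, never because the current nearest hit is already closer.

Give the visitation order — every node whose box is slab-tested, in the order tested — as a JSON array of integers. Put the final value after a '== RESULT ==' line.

Trace the traversal:
N0 x:[19,77/2] y:[95/3,136/3] z:[13,54] -> hit [95/3,77/2], descend [4, 15]
  N4 x:[19,77/2] y:[95/3,109/3] z:[14,54] -> hit [95/3,109/3], descend [1, 9]
    N1 x:[19,69/2] y:[95/3,106/3] z:[14,38] -> hit [95/3,69/2], descend [6, 7]
      N6 x:[31,69/2] y:[95/3,106/3] z:[24,38] -> hit [95/3,69/2] leaf, test {P11@t=101/3, P16(miss)}
      N7 x:[19,45/2] y:[95/3,34] z:[14,25] -> miss, prune
    N9 x:[43/2,77/2] y:[98/3,109/3] z:[33,54] -> hit [33,109/3], descend [2, 13]
      N2 x:[43/2,57/2] y:[33,106/3] z:[43,54] -> miss, prune
      N13 x:[65/2,77/2] y:[98/3,109/3] z:[33,40] -> hit [33,109/3] leaf, test {P12@t=33, P15(miss)}
  N15 x:[39/2,75/2] y:[106/3,136/3] z:[13,53] -> hit [106/3,75/2], descend [3, 12]
    N3 x:[41/2,75/2] y:[112/3,136/3] z:[13,32] -> miss, prune
    N12 x:[39/2,69/2] y:[106/3,42] z:[30,53] -> miss, prune

11 AABB tests over nodes [0, 4, 1, 6, 7, 9, 2, 13, 15, 3, 12]; 2 leaves entered; closest P12.

== RESULT ==
[0, 4, 1, 6, 7, 9, 2, 13, 15, 3, 12]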